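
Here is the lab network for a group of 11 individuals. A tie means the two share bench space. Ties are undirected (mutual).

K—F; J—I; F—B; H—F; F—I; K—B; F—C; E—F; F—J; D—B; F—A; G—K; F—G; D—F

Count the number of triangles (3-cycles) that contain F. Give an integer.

F's neighbors: A, B, C, D, E, G, H, I, J, and K.
Neighbor pairs that are themselves tied: F–B–D; F–B–K; F–G–K; F–I–J. Each forms one triangle with F, for 4 in total.

4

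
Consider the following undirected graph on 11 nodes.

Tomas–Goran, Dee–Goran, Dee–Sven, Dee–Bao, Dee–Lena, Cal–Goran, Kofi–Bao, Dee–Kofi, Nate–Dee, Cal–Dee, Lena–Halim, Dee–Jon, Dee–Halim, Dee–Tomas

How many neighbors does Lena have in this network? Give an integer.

2

Lena is directly tied to Dee and Halim. That is 2 neighbors, so the degree of Lena is 2.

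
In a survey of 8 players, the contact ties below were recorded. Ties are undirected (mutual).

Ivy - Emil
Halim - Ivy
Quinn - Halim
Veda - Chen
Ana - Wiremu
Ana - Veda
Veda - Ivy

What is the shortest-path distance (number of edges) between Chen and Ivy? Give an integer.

One shortest route is Chen – Veda – Ivy, which uses 2 edges, and Chen and Ivy are not directly tied, so nothing shorter exists. So d(Chen,Ivy) = 2.

2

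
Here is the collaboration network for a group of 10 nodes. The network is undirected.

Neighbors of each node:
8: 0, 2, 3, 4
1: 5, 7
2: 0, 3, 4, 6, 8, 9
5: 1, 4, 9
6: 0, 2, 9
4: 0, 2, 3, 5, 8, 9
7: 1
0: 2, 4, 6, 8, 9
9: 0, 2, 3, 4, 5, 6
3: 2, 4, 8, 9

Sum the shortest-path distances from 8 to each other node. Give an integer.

17

Distances from 8: 0:1, 1:3, 2:1, 3:1, 4:1, 5:2, 6:2, 7:4, 9:2.
Sum = 1 + 3 + 1 + 1 + 1 + 2 + 2 + 4 + 2 = 17.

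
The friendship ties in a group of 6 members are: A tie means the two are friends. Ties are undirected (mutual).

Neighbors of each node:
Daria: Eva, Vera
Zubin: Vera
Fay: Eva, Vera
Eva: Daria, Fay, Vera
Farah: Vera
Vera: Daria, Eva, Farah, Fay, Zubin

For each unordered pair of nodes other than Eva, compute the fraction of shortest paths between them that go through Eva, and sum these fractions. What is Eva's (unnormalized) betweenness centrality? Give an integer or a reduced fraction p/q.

1/2

Pairs whose geodesics pass through Eva — Daria–Fay: 1/2.
All other pairs contribute 0.
Summing the contributions gives betweenness(Eva) = 1/2.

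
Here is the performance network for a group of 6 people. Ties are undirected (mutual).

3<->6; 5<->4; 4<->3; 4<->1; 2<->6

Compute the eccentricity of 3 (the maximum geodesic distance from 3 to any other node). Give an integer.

2

Distances from 3: 1:2, 2:2, 4:1, 5:2, 6:1.
The largest is 2 (to 5, 1, and 2), so the eccentricity of 3 is 2.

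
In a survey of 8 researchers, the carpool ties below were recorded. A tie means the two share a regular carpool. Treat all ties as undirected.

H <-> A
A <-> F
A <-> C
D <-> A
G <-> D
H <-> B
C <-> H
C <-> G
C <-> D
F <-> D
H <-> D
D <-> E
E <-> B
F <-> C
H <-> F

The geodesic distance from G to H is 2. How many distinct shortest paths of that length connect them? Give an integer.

The shortest distance is 2. The length-2 paths are: G–D–H; G–C–H.
That gives 2 distinct shortest paths.

2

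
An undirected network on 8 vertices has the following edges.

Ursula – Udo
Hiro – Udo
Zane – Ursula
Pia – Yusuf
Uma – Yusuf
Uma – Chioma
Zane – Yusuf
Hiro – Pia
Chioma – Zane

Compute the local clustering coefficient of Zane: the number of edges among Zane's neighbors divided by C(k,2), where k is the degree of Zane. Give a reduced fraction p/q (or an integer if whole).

Zane's neighbors: Chioma, Ursula, and Yusuf (k = 3).
Possible neighbor pairs: C(3,2) = 3. Edges among them: none → e = 0.
Clustering(Zane) = 0/3 = 0.

0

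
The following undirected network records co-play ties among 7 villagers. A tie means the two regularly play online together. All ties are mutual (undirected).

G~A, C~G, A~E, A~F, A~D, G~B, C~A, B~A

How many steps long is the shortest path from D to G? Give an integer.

One shortest route is D – A – G, which uses 2 edges, and D and G are not directly tied, so nothing shorter exists. So d(D,G) = 2.

2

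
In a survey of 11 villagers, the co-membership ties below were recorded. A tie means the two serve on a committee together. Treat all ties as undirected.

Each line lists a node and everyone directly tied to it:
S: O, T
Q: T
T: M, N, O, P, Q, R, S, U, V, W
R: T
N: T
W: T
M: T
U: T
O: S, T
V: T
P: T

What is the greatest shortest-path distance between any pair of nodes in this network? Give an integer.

Eccentricity of each node (its greatest distance to any other): M:2, N:2, O:2, P:2, Q:2, R:2, S:2, T:1, U:2, V:2, W:2.
The maximum eccentricity is 2, realized for instance by the pair M–S via M – T – S. So the diameter is 2.

2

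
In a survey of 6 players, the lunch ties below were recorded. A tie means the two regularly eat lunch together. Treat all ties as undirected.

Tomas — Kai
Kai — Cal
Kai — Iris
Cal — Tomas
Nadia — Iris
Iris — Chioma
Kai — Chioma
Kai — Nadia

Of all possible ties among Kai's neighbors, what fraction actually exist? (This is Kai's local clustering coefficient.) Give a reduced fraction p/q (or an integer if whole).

Kai's neighbors: Cal, Chioma, Iris, Nadia, and Tomas (k = 5).
Possible neighbor pairs: C(5,2) = 10. Edges among them: Cal–Tomas, Chioma–Iris, Iris–Nadia → e = 3.
Clustering(Kai) = 3/10.

3/10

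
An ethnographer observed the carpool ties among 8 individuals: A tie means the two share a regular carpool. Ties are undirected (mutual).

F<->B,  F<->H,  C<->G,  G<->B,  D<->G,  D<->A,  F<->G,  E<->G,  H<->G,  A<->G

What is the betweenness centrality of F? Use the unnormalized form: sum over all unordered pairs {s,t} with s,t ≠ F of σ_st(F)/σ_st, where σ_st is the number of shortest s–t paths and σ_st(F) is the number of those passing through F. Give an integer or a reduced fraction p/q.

Pairs whose geodesics pass through F — B–H: 1/2.
All other pairs contribute 0.
Summing the contributions gives betweenness(F) = 1/2.

1/2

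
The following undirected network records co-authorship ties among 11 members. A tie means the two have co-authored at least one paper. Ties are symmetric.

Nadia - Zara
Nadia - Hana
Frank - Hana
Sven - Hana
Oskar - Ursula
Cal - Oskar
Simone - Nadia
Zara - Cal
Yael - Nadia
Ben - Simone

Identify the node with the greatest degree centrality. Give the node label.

Nadia

Degrees — Ben:1, Cal:2, Frank:1, Hana:3, Nadia:4, Oskar:2, Simone:2, Sven:1, Ursula:1, Yael:1, Zara:2.
The maximum is 4, attained only by Nadia.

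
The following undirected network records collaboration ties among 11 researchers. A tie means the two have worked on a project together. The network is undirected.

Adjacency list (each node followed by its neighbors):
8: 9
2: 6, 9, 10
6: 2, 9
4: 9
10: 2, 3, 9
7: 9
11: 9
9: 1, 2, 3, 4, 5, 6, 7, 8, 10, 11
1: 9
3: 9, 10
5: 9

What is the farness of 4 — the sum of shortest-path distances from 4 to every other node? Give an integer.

Distances from 4: 1:2, 2:2, 3:2, 5:2, 6:2, 7:2, 8:2, 9:1, 10:2, 11:2.
Sum = 2 + 2 + 2 + 2 + 2 + 2 + 2 + 1 + 2 + 2 = 19.

19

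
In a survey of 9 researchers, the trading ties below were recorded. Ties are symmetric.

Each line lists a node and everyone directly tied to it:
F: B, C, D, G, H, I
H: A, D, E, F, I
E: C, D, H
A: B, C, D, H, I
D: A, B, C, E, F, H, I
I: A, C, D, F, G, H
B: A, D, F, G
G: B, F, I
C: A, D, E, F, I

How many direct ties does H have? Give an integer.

5

H is directly tied to A, D, E, F, and I. That is 5 neighbors, so the degree of H is 5.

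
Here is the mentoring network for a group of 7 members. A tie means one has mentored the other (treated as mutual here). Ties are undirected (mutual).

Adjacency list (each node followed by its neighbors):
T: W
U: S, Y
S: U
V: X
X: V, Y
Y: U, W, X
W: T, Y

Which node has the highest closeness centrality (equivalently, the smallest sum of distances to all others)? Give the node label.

Y

Farness (sum of distances to all others) for each node — S:17, T:17, U:12, V:17, W:12, X:12, Y:9.
The smallest farness is 9, for Y, so Y has the highest closeness.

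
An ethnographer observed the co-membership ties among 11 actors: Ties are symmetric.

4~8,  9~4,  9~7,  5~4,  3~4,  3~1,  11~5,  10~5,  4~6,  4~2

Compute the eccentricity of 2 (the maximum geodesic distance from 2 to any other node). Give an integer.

Distances from 2: 1:3, 3:2, 4:1, 5:2, 6:2, 7:3, 8:2, 9:2, 10:3, 11:3.
The largest is 3 (to 11, 10, 7, and 1), so the eccentricity of 2 is 3.

3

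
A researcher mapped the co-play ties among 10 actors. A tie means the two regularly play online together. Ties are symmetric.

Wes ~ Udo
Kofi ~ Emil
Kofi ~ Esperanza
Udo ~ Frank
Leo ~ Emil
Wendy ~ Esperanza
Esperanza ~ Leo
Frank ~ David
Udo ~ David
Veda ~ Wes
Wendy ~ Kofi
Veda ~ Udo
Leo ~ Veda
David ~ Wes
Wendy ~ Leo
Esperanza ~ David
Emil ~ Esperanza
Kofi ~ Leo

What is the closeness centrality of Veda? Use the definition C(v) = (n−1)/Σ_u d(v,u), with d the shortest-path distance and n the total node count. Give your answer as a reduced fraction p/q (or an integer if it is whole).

Distances from Veda: David:2, Emil:2, Esperanza:2, Frank:2, Kofi:2, Leo:1, Udo:1, Wendy:2, Wes:1. Sum = 15.
n = 10, so closeness = 9/15 = 3/5.

3/5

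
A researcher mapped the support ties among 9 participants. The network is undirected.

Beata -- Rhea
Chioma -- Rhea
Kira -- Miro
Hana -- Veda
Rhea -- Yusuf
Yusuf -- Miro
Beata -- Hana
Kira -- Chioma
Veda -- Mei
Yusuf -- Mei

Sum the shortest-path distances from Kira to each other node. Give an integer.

Distances from Kira: Beata:3, Chioma:1, Hana:4, Mei:3, Miro:1, Rhea:2, Veda:4, Yusuf:2.
Sum = 3 + 1 + 4 + 3 + 1 + 2 + 4 + 2 = 20.

20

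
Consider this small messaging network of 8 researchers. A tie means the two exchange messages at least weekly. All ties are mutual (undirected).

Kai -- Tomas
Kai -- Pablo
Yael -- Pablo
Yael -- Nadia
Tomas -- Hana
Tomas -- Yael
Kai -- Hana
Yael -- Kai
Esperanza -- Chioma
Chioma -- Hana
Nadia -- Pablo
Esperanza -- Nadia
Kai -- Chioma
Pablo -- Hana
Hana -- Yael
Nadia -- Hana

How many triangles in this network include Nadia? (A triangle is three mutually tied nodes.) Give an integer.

Nadia's neighbors: Esperanza, Hana, Pablo, and Yael.
Neighbor pairs that are themselves tied: Nadia–Hana–Pablo; Nadia–Hana–Yael; Nadia–Pablo–Yael. Each forms one triangle with Nadia, for 3 in total.

3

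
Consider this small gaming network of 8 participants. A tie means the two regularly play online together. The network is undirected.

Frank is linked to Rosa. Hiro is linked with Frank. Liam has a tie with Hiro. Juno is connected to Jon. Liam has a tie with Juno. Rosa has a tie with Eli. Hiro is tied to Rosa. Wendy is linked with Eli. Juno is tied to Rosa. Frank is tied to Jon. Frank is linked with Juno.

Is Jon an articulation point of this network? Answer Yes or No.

No

Even without Jon, every remaining node can still reach every other (the residual graph is connected), so Jon is not a cut vertex.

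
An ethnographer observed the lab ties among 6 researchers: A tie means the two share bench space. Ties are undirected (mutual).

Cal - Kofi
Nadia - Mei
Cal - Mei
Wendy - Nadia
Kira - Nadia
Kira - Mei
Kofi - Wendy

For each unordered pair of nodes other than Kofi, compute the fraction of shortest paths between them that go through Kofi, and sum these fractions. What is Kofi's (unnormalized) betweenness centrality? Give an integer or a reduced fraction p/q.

Pairs whose geodesics pass through Kofi — Wendy–Cal: 1.
All other pairs contribute 0.
Summing the contributions gives betweenness(Kofi) = 1.

1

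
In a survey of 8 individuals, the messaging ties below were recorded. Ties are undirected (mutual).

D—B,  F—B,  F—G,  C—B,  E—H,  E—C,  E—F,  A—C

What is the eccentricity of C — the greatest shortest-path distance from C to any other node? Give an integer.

3

Distances from C: A:1, B:1, D:2, E:1, F:2, G:3, H:2.
The largest is 3 (to G), so the eccentricity of C is 3.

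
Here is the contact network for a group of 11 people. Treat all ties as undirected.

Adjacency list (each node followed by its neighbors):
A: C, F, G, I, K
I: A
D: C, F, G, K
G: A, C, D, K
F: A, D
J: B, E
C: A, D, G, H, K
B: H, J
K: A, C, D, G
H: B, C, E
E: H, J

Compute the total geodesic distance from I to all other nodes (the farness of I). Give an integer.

Distances from I: A:1, B:4, C:2, D:3, E:4, F:2, G:2, H:3, J:5, K:2.
Sum = 1 + 4 + 2 + 3 + 4 + 2 + 2 + 3 + 5 + 2 = 28.

28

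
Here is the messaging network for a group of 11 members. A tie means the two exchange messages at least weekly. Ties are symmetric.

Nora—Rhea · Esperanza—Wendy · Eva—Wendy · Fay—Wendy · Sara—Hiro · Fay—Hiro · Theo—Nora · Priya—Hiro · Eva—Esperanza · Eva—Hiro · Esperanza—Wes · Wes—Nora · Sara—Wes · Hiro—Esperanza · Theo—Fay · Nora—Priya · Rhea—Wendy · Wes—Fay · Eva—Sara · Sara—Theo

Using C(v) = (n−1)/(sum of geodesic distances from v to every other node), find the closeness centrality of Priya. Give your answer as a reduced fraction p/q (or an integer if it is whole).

10/19

Distances from Priya: Esperanza:2, Eva:2, Fay:2, Hiro:1, Nora:1, Rhea:2, Sara:2, Theo:2, Wendy:3, Wes:2. Sum = 19.
n = 11, so closeness = 10/19.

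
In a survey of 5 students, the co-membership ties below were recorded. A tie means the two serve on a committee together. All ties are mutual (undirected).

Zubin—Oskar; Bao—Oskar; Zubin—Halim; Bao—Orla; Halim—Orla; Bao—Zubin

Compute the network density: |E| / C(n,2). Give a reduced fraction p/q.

There are 6 edges and 5 nodes, so the maximum possible is C(5,2) = 10.
Density = 6/10 = 3/5.

3/5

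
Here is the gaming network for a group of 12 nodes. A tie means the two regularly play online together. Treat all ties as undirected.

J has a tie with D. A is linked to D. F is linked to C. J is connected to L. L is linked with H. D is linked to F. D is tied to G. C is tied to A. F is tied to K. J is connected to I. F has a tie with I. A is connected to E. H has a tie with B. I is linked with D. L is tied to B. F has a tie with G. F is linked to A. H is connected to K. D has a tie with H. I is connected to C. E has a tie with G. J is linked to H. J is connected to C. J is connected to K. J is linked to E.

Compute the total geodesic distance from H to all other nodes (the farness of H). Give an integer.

Distances from H: A:2, B:1, C:2, D:1, E:2, F:2, G:2, I:2, J:1, K:1, L:1.
Sum = 2 + 1 + 2 + 1 + 2 + 2 + 2 + 2 + 1 + 1 + 1 = 17.

17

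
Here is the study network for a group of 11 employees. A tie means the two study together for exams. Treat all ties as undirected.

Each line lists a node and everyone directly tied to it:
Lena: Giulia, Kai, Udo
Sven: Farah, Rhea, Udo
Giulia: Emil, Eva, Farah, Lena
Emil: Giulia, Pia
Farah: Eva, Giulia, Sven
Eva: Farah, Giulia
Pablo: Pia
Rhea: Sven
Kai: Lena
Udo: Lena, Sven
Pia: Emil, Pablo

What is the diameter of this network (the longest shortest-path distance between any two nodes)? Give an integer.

Eccentricity of each node (its greatest distance to any other): Emil:4, Eva:4, Farah:4, Giulia:3, Kai:5, Lena:4, Pablo:6, Pia:5, Rhea:6, Sven:5, Udo:5.
The maximum eccentricity is 6, realized for instance by the pair Rhea–Pablo via Rhea – Sven – Farah – Giulia – Emil – Pia – Pablo. So the diameter is 6.

6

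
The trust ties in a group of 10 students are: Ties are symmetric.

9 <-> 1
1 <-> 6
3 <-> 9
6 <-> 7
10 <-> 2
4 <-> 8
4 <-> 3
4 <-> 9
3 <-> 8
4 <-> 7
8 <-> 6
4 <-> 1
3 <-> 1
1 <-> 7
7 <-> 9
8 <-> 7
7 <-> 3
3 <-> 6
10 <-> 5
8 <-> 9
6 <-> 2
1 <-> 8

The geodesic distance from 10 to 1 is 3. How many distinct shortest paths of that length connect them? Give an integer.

1

The shortest distance is 3, and the only length-3 path is 10–2–6–1. So there is exactly 1 shortest path.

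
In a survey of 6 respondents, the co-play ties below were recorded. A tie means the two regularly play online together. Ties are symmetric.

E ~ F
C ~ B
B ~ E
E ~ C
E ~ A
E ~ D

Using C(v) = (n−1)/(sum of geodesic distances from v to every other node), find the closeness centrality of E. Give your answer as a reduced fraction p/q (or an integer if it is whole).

1

Distances from E: A:1, B:1, C:1, D:1, F:1. Sum = 5.
n = 6, so closeness = 5/5 = 1.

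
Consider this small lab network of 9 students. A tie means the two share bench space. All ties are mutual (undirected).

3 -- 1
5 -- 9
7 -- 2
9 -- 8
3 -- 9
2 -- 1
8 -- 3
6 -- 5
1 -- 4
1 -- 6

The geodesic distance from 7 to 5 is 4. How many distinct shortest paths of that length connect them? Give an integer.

1

The shortest distance is 4, and the only length-4 path is 7–2–1–6–5. So there is exactly 1 shortest path.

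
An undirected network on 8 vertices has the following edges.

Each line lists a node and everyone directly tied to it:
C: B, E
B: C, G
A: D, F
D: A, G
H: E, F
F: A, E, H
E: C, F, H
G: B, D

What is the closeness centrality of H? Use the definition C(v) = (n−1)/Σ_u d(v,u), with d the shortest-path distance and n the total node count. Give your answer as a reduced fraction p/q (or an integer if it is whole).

7/16

Distances from H: A:2, B:3, C:2, D:3, E:1, F:1, G:4. Sum = 16.
n = 8, so closeness = 7/16.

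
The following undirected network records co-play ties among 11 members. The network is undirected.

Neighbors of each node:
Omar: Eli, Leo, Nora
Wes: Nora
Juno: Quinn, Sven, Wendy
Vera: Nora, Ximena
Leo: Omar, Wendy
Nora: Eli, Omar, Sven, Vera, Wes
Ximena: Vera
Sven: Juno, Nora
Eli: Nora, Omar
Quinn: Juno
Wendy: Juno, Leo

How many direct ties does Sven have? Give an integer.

Sven is directly tied to Juno and Nora. That is 2 neighbors, so the degree of Sven is 2.

2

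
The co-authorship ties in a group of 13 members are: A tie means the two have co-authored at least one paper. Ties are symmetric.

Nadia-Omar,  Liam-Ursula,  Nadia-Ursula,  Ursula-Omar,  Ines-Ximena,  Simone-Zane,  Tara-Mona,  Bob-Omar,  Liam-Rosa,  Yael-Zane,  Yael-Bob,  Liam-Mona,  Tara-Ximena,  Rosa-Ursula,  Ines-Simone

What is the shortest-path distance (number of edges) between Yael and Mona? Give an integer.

5

One shortest route is Yael – Bob – Omar – Ursula – Liam – Mona, which uses 5 edges, and at distance 4 from Yael we only reach {Liam, Rosa, Ximena}, which does not include Mona. So d(Yael,Mona) = 5.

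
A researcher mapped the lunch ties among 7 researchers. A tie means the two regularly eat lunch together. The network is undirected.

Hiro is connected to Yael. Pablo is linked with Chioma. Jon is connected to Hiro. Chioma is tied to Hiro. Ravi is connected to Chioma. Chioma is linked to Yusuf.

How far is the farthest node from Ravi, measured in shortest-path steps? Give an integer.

Distances from Ravi: Chioma:1, Hiro:2, Jon:3, Pablo:2, Yael:3, Yusuf:2.
The largest is 3 (to Jon and Yael), so the eccentricity of Ravi is 3.

3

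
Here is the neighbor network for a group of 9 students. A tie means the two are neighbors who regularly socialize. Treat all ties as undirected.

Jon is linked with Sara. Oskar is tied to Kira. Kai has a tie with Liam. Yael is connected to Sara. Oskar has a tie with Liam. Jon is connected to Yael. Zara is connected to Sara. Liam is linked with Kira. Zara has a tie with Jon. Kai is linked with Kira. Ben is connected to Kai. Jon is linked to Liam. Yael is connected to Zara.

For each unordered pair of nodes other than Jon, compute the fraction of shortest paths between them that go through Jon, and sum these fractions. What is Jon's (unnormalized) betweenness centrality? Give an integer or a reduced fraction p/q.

Pairs whose geodesics pass through Jon — Sara–Oskar: 1; Sara–Liam: 1; Sara–Kai: 1; Sara–Kira: 1; Sara–Ben: 1; Zara–Oskar: 1; Zara–Liam: 1; Zara–Kai: 1; Zara–Kira: 1; Zara–Ben: 1; Yael–Oskar: 1; Yael–Liam: 1; Yael–Kai: 1; Yael–Kira: 1 … (+1 more pairs).
All other pairs contribute 0.
Summing the contributions gives betweenness(Jon) = 15.

15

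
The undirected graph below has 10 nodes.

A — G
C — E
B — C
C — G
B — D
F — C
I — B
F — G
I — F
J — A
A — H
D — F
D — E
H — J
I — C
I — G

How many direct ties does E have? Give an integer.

2

E is directly tied to C and D. That is 2 neighbors, so the degree of E is 2.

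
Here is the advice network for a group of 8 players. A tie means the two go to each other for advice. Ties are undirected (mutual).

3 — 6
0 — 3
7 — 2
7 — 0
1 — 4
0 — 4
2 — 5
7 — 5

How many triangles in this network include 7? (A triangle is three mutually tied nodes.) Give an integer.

1

7's neighbors: 0, 2, and 5.
Neighbor pairs that are themselves tied: 7–2–5. Each forms one triangle with 7, for 1 in total.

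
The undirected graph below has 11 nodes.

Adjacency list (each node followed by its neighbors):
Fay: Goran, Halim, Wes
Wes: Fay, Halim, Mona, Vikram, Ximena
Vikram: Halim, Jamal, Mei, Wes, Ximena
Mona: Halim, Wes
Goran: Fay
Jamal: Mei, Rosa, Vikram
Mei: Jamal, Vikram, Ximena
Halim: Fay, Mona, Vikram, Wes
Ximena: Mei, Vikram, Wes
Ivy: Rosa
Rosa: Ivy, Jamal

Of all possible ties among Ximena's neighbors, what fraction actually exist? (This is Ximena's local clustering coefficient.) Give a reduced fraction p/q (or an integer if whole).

2/3

Ximena's neighbors: Mei, Vikram, and Wes (k = 3).
Possible neighbor pairs: C(3,2) = 3. Edges among them: Mei–Vikram, Vikram–Wes → e = 2.
Clustering(Ximena) = 2/3.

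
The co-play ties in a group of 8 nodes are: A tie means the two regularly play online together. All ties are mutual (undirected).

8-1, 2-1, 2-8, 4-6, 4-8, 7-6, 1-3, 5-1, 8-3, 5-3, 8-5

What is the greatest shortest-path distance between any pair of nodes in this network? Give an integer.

Eccentricity of each node (its greatest distance to any other): 1:4, 2:4, 3:4, 4:2, 5:4, 6:3, 7:4, 8:3.
The maximum eccentricity is 4, realized for instance by the pair 7–2 via 7 – 6 – 4 – 8 – 2. So the diameter is 4.

4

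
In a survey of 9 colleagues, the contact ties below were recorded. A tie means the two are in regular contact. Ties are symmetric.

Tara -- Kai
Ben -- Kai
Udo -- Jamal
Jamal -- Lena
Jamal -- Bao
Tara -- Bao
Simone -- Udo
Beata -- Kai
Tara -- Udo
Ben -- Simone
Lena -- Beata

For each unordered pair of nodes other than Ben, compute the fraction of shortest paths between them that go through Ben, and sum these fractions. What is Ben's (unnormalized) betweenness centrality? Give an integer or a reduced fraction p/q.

2

Pairs whose geodesics pass through Ben — Beata–Simone: 1; Kai–Simone: 1.
All other pairs contribute 0.
Summing the contributions gives betweenness(Ben) = 2.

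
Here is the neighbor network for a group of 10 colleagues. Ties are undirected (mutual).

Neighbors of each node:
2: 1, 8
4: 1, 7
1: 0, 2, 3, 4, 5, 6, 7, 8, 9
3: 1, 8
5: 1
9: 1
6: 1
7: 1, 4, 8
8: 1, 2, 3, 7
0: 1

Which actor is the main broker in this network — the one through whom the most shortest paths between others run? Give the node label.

1

Unnormalized betweenness of each node: 0:0, 1:30, 2:0, 3:0, 4:0, 5:0, 6:0, 7:1/2, 8:3/2, 9:0.
1 has the largest value, 30, making it the main broker — the node through which the most shortest paths run.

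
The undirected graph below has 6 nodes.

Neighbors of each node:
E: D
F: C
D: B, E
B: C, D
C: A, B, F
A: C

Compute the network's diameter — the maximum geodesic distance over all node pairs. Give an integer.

4

Eccentricity of each node (its greatest distance to any other): A:4, B:2, C:3, D:3, E:4, F:4.
The maximum eccentricity is 4, realized for instance by the pair A–E via A – C – B – D – E. So the diameter is 4.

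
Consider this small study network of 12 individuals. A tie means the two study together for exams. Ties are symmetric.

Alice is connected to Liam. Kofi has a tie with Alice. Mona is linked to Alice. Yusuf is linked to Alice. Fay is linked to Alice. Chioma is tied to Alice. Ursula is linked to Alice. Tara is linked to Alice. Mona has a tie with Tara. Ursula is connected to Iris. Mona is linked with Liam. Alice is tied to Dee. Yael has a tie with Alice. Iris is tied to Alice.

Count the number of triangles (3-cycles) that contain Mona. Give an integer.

Mona's neighbors: Alice, Liam, and Tara.
Neighbor pairs that are themselves tied: Mona–Alice–Liam; Mona–Alice–Tara. Each forms one triangle with Mona, for 2 in total.

2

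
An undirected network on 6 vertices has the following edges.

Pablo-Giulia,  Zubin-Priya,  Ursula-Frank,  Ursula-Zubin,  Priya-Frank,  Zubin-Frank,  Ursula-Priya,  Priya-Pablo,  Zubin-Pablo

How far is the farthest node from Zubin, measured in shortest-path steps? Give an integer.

2

Distances from Zubin: Frank:1, Giulia:2, Pablo:1, Priya:1, Ursula:1.
The largest is 2 (to Giulia), so the eccentricity of Zubin is 2.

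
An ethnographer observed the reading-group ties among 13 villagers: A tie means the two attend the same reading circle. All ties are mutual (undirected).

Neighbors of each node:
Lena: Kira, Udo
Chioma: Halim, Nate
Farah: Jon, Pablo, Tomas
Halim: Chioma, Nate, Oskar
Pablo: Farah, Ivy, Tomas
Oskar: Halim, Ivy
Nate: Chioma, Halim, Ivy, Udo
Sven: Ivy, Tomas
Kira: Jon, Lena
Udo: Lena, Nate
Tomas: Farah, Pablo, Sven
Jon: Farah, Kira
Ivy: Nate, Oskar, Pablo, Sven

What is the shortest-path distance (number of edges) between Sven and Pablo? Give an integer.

2

One shortest route is Sven – Tomas – Pablo, which uses 2 edges, and Sven and Pablo are not directly tied, so nothing shorter exists. So d(Sven,Pablo) = 2.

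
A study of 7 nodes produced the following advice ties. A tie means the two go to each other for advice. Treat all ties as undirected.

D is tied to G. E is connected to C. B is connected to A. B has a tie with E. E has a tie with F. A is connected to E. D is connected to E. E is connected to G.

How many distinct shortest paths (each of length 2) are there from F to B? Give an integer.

1

The shortest distance is 2, and the only length-2 path is F–E–B. So there is exactly 1 shortest path.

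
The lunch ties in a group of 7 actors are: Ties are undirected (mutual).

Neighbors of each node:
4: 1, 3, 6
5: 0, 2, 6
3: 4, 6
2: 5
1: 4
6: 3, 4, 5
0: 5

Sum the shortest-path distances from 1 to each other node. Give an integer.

16

Distances from 1: 0:4, 2:4, 3:2, 4:1, 5:3, 6:2.
Sum = 4 + 4 + 2 + 1 + 3 + 2 = 16.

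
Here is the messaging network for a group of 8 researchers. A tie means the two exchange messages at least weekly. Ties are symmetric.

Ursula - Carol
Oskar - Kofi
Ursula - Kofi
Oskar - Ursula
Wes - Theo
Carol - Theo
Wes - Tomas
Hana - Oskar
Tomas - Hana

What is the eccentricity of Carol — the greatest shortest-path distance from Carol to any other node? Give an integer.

3

Distances from Carol: Hana:3, Kofi:2, Oskar:2, Theo:1, Tomas:3, Ursula:1, Wes:2.
The largest is 3 (to Tomas and Hana), so the eccentricity of Carol is 3.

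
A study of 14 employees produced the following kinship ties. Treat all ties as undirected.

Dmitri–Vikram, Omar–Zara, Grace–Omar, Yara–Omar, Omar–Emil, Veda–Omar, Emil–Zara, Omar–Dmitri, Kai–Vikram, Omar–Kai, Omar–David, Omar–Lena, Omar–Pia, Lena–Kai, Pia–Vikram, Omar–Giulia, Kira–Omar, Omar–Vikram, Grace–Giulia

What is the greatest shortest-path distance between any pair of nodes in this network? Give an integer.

Eccentricity of each node (its greatest distance to any other): David:2, Dmitri:2, Emil:2, Giulia:2, Grace:2, Kai:2, Kira:2, Lena:2, Omar:1, Pia:2, Veda:2, Vikram:2, Yara:2, Zara:2.
The maximum eccentricity is 2, realized for instance by the pair Vikram–Lena via Vikram – Omar – Lena. So the diameter is 2.

2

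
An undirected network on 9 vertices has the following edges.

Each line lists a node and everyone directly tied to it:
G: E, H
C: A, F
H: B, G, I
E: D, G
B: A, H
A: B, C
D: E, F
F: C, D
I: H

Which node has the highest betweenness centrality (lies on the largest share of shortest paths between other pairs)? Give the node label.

Unnormalized betweenness of each node: A:6, B:7, C:5, D:5, E:6, F:9/2, G:7, H:23/2, I:0.
H has the largest value, 23/2, making it the main broker — the node through which the most shortest paths run.

H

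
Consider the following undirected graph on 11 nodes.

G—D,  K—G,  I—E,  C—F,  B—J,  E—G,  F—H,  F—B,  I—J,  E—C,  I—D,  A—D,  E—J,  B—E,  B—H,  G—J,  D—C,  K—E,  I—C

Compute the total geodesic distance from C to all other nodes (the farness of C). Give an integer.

Distances from C: A:2, B:2, D:1, E:1, F:1, G:2, H:2, I:1, J:2, K:2.
Sum = 2 + 2 + 1 + 1 + 1 + 2 + 2 + 1 + 2 + 2 = 16.

16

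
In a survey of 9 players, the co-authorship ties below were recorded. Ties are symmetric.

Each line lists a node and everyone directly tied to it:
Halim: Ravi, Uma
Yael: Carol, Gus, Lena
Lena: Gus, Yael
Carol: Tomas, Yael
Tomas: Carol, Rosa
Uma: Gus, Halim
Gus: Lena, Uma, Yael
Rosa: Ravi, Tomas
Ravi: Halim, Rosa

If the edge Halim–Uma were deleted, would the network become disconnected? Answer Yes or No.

Even without that edge, Halim still reaches Uma via Halim – Ravi – Rosa – Tomas – Carol – Yael – Gus – Uma, so the network stays connected. Not a bridge.

No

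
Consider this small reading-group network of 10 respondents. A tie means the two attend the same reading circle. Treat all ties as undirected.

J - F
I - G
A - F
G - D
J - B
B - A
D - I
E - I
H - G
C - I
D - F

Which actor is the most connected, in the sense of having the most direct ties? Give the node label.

Degrees — A:2, B:2, C:1, D:3, E:1, F:3, G:3, H:1, I:4, J:2.
The maximum is 4, attained only by I.

I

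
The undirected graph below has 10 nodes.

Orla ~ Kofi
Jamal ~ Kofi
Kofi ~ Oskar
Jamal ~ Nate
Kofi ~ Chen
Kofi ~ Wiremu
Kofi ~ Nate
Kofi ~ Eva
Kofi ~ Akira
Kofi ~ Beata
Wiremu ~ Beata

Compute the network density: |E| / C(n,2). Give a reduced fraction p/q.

There are 11 edges and 10 nodes, so the maximum possible is C(10,2) = 45.
Density = 11/45.

11/45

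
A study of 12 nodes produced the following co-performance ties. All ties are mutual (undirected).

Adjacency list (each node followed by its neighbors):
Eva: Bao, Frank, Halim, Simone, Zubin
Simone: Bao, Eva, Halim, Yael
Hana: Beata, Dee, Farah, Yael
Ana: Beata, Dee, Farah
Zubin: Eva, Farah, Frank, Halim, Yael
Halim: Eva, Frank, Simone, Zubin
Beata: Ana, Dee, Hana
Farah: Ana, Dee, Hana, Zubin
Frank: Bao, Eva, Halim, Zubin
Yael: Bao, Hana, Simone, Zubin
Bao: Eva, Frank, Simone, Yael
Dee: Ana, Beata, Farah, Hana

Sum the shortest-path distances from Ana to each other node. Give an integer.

Distances from Ana: Bao:4, Beata:1, Dee:1, Eva:3, Farah:1, Frank:3, Halim:3, Hana:2, Simone:4, Yael:3, Zubin:2.
Sum = 4 + 1 + 1 + 3 + 1 + 3 + 3 + 2 + 4 + 3 + 2 = 27.

27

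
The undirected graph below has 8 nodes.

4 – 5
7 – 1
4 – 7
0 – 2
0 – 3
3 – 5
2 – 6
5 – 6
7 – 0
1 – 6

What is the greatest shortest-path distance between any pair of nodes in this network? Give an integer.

Eccentricity of each node (its greatest distance to any other): 0:2, 1:3, 2:3, 3:3, 4:3, 5:2, 6:2, 7:2.
The maximum eccentricity is 3, realized for instance by the pair 3–1 via 3 – 0 – 7 – 1. So the diameter is 3.

3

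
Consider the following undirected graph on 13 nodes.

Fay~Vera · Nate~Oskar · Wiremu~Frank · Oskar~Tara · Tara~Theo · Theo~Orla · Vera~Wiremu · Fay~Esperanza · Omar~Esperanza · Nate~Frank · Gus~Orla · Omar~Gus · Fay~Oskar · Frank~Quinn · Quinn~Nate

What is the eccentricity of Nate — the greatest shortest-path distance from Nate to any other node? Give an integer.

5

Distances from Nate: Esperanza:3, Fay:2, Frank:1, Gus:5, Omar:4, Orla:4, Oskar:1, Quinn:1, Tara:2, Theo:3, Vera:3, Wiremu:2.
The largest is 5 (to Gus), so the eccentricity of Nate is 5.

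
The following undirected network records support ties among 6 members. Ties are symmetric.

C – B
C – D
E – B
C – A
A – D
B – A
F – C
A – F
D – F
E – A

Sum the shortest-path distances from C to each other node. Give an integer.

6

Distances from C: A:1, B:1, D:1, E:2, F:1.
Sum = 1 + 1 + 1 + 2 + 1 = 6.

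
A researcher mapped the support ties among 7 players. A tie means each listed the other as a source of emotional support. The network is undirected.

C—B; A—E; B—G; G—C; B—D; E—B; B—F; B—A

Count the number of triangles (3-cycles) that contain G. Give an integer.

G's neighbors: B and C.
Neighbor pairs that are themselves tied: G–B–C. Each forms one triangle with G, for 1 in total.

1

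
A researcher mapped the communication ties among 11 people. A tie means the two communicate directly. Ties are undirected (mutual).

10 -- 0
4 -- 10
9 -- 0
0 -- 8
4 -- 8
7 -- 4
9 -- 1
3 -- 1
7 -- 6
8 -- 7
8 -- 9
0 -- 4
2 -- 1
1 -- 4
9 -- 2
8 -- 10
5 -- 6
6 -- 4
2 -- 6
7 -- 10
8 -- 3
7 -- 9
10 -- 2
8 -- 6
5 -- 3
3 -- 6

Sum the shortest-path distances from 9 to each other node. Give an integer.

Distances from 9: 0:1, 1:1, 2:1, 3:2, 4:2, 5:3, 6:2, 7:1, 8:1, 10:2.
Sum = 1 + 1 + 1 + 2 + 2 + 3 + 2 + 1 + 1 + 2 = 16.

16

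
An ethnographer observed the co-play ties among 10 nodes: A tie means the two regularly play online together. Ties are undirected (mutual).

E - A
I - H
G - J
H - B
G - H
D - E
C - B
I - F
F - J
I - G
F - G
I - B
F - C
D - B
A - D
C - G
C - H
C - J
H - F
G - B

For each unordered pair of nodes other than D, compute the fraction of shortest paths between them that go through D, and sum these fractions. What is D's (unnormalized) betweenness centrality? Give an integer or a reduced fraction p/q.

Pairs whose geodesics pass through D — A–H: 1; A–B: 1; A–F: 4/4; A–C: 1; A–G: 1; A–I: 1; A–J: 2/2; E–H: 1; E–B: 1; E–F: 4/4; E–C: 1; E–G: 1; E–I: 1; E–J: 2/2.
All other pairs contribute 0.
Summing the contributions gives betweenness(D) = 14.

14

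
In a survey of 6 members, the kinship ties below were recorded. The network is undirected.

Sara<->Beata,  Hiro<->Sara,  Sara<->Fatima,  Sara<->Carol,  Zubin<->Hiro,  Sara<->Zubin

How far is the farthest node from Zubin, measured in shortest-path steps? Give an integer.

Distances from Zubin: Beata:2, Carol:2, Fatima:2, Hiro:1, Sara:1.
The largest is 2 (to Carol, Beata, and Fatima), so the eccentricity of Zubin is 2.

2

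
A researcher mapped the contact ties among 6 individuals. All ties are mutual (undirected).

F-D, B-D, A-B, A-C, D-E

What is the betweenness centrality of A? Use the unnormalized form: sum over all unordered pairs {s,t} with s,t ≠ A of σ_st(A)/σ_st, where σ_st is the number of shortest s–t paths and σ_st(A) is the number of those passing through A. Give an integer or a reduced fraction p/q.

4

Pairs whose geodesics pass through A — C–D: 1; C–F: 1; C–B: 1; C–E: 1.
All other pairs contribute 0.
Summing the contributions gives betweenness(A) = 4.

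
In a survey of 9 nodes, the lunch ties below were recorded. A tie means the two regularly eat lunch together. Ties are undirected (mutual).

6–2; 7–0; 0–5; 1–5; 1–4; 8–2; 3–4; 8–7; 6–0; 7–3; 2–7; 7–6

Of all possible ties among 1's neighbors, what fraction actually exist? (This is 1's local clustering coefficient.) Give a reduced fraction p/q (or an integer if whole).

1's neighbors: 4 and 5 (k = 2).
Possible neighbor pairs: C(2,2) = 1. Edges among them: none → e = 0.
Clustering(1) = 0/1.

0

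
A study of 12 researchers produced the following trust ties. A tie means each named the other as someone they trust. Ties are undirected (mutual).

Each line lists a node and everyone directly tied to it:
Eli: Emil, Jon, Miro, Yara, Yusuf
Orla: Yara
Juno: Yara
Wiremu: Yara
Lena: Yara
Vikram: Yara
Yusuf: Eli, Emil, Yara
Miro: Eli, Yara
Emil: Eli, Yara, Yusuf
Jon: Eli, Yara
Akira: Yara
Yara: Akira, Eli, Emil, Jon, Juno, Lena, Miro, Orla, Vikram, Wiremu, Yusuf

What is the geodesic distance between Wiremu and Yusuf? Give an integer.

2

One shortest route is Wiremu – Yara – Yusuf, which uses 2 edges, and Wiremu and Yusuf are not directly tied, so nothing shorter exists. So d(Wiremu,Yusuf) = 2.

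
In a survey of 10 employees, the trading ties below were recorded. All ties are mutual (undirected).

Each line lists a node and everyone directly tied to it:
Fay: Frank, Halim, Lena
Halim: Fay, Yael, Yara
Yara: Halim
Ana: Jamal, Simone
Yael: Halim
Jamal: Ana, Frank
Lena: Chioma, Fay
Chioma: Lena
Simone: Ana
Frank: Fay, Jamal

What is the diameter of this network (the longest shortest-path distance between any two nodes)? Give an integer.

6

Eccentricity of each node (its greatest distance to any other): Ana:5, Chioma:6, Fay:4, Frank:3, Halim:5, Jamal:4, Lena:5, Simone:6, Yael:6, Yara:6.
The maximum eccentricity is 6, realized for instance by the pair Yael–Simone via Yael – Halim – Fay – Frank – Jamal – Ana – Simone. So the diameter is 6.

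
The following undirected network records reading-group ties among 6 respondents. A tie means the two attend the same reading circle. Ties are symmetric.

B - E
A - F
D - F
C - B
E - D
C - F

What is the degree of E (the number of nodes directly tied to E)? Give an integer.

2

E is directly tied to B and D. That is 2 neighbors, so the degree of E is 2.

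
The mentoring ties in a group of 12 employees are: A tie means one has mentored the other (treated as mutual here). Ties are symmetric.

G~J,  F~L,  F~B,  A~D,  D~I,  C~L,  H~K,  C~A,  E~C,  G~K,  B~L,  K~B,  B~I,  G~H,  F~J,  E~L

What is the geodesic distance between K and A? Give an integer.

One shortest route is K – B – L – C – A, which uses 4 edges, and at distance 3 from K we only reach {C, D, E}, which does not include A. So d(K,A) = 4.

4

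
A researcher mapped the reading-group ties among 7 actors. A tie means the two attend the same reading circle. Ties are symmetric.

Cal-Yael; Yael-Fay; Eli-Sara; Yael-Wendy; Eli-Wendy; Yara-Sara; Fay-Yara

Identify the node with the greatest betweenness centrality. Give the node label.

Unnormalized betweenness of each node: Cal:0, Eli:5/2, Fay:7/2, Sara:2, Wendy:7/2, Yael:7, Yara:5/2.
Yael has the largest value, 7, making it the main broker — the node through which the most shortest paths run.

Yael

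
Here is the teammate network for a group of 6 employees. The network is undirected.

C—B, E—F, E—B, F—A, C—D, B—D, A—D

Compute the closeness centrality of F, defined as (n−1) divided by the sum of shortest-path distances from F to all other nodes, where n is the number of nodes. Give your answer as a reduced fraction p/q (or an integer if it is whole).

5/9

Distances from F: A:1, B:2, C:3, D:2, E:1. Sum = 9.
n = 6, so closeness = 5/9.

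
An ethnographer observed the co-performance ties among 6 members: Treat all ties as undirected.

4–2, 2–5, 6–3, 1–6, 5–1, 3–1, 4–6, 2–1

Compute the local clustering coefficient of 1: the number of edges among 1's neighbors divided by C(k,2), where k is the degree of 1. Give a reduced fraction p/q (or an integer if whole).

1/3

1's neighbors: 2, 3, 5, and 6 (k = 4).
Possible neighbor pairs: C(4,2) = 6. Edges among them: 2–5, 3–6 → e = 2.
Clustering(1) = 2/6 = 1/3.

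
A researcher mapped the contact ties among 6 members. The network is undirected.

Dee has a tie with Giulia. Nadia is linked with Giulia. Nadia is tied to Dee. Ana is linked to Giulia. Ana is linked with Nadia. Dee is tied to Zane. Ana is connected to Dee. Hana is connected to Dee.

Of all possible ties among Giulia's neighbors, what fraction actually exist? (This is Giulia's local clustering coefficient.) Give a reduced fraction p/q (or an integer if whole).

1

Giulia's neighbors: Ana, Dee, and Nadia (k = 3).
Possible neighbor pairs: C(3,2) = 3. Edges among them: Ana–Dee, Ana–Nadia, Dee–Nadia → e = 3.
Clustering(Giulia) = 3/3 = 1.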